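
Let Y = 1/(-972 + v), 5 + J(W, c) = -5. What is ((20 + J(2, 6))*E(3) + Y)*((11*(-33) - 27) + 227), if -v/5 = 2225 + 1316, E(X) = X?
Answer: -91330367/18677 ≈ -4890.0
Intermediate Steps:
v = -17705 (v = -5*(2225 + 1316) = -5*3541 = -17705)
J(W, c) = -10 (J(W, c) = -5 - 5 = -10)
Y = -1/18677 (Y = 1/(-972 - 17705) = 1/(-18677) = -1/18677 ≈ -5.3542e-5)
((20 + J(2, 6))*E(3) + Y)*((11*(-33) - 27) + 227) = ((20 - 10)*3 - 1/18677)*((11*(-33) - 27) + 227) = (10*3 - 1/18677)*((-363 - 27) + 227) = (30 - 1/18677)*(-390 + 227) = (560309/18677)*(-163) = -91330367/18677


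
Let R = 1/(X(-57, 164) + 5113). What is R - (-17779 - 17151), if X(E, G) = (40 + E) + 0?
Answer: 178003281/5096 ≈ 34930.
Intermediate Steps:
X(E, G) = 40 + E
R = 1/5096 (R = 1/((40 - 57) + 5113) = 1/(-17 + 5113) = 1/5096 ≈ 0.00019623)
R - (-17779 - 17151) = 1/5096 - (-17779 - 17151) = 1/5096 - 1*(-34930) = 1/5096 + 34930 = 178003281/5096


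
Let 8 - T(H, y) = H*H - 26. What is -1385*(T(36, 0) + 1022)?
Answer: 332400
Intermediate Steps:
T(H, y) = 34 - H² (T(H, y) = 8 - (H*H - 26) = 8 - (H² - 26) = 8 - (-26 + H²) = 8 + (26 - H²) = 34 - H²)
-1385*(T(36, 0) + 1022) = -1385*((34 - 1*36²) + 1022) = -1385*((34 - 1*1296) + 1022) = -1385*((34 - 1296) + 1022) = -1385*(-1262 + 1022) = -1385*(-240) = 332400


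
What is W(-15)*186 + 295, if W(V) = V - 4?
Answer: -3239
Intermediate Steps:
W(V) = -4 + V
W(-15)*186 + 295 = (-4 - 15)*186 + 295 = -19*186 + 295 = -3534 + 295 = -3239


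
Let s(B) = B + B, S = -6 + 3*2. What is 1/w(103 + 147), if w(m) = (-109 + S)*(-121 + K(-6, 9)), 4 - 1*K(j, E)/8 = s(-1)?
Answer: 1/7957 ≈ 0.00012568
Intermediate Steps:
S = 0 (S = -6 + 6 = 0)
s(B) = 2*B
K(j, E) = 48 (K(j, E) = 32 - 16*(-1) = 32 - 8*(-2) = 32 + 16 = 48)
w(m) = 7957 (w(m) = (-109 + 0)*(-121 + 48) = -109*(-73) = 7957)
1/w(103 + 147) = 1/7957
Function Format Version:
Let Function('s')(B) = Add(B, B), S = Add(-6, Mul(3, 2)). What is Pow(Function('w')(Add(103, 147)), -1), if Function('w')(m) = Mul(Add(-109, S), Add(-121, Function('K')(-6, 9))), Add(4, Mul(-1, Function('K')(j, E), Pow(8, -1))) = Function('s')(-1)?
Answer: Rational(1, 7957) ≈ 0.00012568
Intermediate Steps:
S = 0 (S = Add(-6, 6) = 0)
Function('s')(B) = Mul(2, B)
Function('K')(j, E) = 48 (Function('K')(j, E) = Add(32, Mul(-8, Mul(2, -1))) = Add(32, Mul(-8, -2)) = Add(32, 16) = 48)
Function('w')(m) = 7957 (Function('w')(m) = Mul(Add(-109, 0), Add(-121, 48)) = Mul(-109, -73) = 7957)
Pow(Function('w')(Add(103, 147)), -1) = Pow(7957, -1) = Rational(1, 7957)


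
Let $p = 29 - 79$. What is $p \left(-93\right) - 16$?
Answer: $4634$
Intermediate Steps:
$p = -50$
$p \left(-93\right) - 16 = \left(-50\right) \left(-93\right) - 16 = 4650 - 16 = 4634$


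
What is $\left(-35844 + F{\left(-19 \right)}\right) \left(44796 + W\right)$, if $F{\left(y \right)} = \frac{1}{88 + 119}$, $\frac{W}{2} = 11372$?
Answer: $- \frac{501127010780}{207} \approx -2.4209 \cdot 10^{9}$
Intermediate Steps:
$W = 22744$ ($W = 2 \cdot 11372 = 22744$)
$F{\left(y \right)} = \frac{1}{207}$
$\left(-35844 + F{\left(-19 \right)}\right) \left(44796 + W\right) = \left(-35844 + \frac{1}{207}\right) \left(44796 + 22744\right) = \left(- \frac{7419707}{207}\right) 67540 = - \frac{501127010780}{207}$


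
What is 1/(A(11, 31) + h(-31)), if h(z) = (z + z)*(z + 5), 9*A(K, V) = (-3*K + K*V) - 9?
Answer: 9/14807 ≈ 0.00060782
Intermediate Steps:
A(K, V) = -1 - K/3 + K*V/9 (A(K, V) = ((-3*K + K*V) - 9)/9 = (-9 - 3*K + K*V)/9 = -1 - K/3 + K*V/9)
h(z) = 2*z*(5 + z) (h(z) = (2*z)*(5 + z) = 2*z*(5 + z))
1/(A(11, 31) + h(-31)) = 1/((-1 - 1/3*11 + (1/9)*11*31) + 2*(-31)*(5 - 31)) = 1/((-1 - 11/3 + 341/9) + 2*(-31)*(-26)) = 1/(299/9 + 1612) = 1/(14807/9) = 9/14807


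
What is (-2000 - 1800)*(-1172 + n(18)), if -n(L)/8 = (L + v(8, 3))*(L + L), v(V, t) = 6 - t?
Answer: 27436000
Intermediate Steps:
n(L) = -16*L*(3 + L) (n(L) = -8*(L + (6 - 1*3))*(L + L) = -8*(L + (6 - 3))*2*L = -8*(L + 3)*2*L = -8*(3 + L)*2*L = -16*L*(3 + L))
(-2000 - 1800)*(-1172 + n(18)) = (-2000 - 1800)*(-1172 - 16*18*(3 + 18)) = -3800*(-1172 - 16*18*21) = -3800*(-1172 - 6048) = -3800*(-7220) = 27436000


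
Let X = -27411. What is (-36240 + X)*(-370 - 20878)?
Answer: 1352456448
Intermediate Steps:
(-36240 + X)*(-370 - 20878) = (-36240 - 27411)*(-370 - 20878) = -63651*(-21248) = 1352456448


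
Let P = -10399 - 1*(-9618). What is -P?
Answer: 781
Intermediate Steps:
P = -781 (P = -10399 + 9618 = -781)
-P = -1*(-781) = 781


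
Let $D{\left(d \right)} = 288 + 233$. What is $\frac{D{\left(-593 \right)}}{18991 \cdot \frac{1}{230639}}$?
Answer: $\frac{120162919}{18991} \approx 6327.4$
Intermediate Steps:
$D{\left(d \right)} = 521$
$\frac{D{\left(-593 \right)}}{18991 \cdot \frac{1}{230639}} = \frac{521}{18991 \cdot \frac{1}{230639}} = \frac{521}{\frac{18991}{230639}} = 521 \cdot \frac{230639}{18991} = \frac{120162919}{18991}$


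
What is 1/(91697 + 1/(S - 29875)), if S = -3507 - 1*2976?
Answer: 36358/3333919525 ≈ 1.0905e-5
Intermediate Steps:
S = -6483 (S = -3507 - 2976 = -6483)
1/(91697 + 1/(S - 29875)) = 1/(91697 + 1/(-6483 - 29875)) = 1/(91697 + 1/(-36358)) = 1/(91697 - 1/36358) = 1/(3333919525/36358) = 36358/3333919525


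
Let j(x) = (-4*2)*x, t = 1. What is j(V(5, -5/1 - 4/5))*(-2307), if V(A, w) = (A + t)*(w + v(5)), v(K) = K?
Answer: -442944/5 ≈ -88589.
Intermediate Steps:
V(A, w) = (1 + A)*(5 + w) (V(A, w) = (A + 1)*(w + 5) = (1 + A)*(5 + w))
j(x) = -8*x
j(V(5, -5/1 - 4/5))*(-2307) = -8*(5 + (-5/1 - 4/5) + 5*5 + 5*(-5/1 - 4/5))*(-2307) = -8*(5 + (-5*1 - 4*1/5) + 25 + 5*(-5*1 - 4*1/5))*(-2307) = -8*(5 + (-5 - 4/5) + 25 + 5*(-5 - 4/5))*(-2307) = -8*(5 - 29/5 + 25 + 5*(-29/5))*(-2307) = -8*(5 - 29/5 + 25 - 29)*(-2307) = -8*(-24/5)*(-2307) = (192/5)*(-2307) = -442944/5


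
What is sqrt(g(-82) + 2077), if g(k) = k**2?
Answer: sqrt(8801) ≈ 93.814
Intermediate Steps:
sqrt(g(-82) + 2077) = sqrt((-82)**2 + 2077) = sqrt(6724 + 2077) = sqrt(8801)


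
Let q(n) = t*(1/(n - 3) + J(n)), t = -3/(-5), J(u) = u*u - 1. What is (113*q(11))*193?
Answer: 62875347/40 ≈ 1.5719e+6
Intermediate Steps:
J(u) = -1 + u**2 (J(u) = u**2 - 1 = -1 + u**2)
t = 3/5 (t = -3*(-1/5) = 3/5 ≈ 0.60000)
q(n) = -3/5 + 3*n**2/5 + 3/(5*(-3 + n)) (q(n) = 3*(1/(n - 3) + (-1 + n**2))/5 = 3*(1/(-3 + n) + (-1 + n**2))/5 = 3*(-1 + n**2 + 1/(-3 + n))/5 = -3/5 + 3*n**2/5 + 3/(5*(-3 + n)))
(113*q(11))*193 = (113*(3*(4 - 3*11**2 + 11*(-1 + 11**2))/(5*(-3 + 11))))*193 = (113*((3/5)*(4 - 3*121 + 11*(-1 + 121))/8))*193 = (113*((3/5)*(1/8)*(4 - 363 + 11*120)))*193 = (113*((3/5)*(1/8)*(4 - 363 + 1320)))*193 = (113*((3/5)*(1/8)*961))*193 = (113*(2883/40))*193 = (325779/40)*193 = 62875347/40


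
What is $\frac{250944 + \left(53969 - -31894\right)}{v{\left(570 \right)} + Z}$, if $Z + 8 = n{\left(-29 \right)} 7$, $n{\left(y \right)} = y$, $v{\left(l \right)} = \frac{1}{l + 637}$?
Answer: $- \frac{135508683}{84892} \approx -1596.2$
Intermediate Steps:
$v{\left(l \right)} = \frac{1}{637 + l}$
$Z = -211$ ($Z = -8 - 203 = -211$)
$\frac{250944 + \left(53969 - -31894\right)}{v{\left(570 \right)} + Z} = \frac{250944 + \left(53969 - -31894\right)}{\frac{1}{637 + 570} - 211} = \frac{250944 + \left(53969 + 31894\right)}{\frac{1}{1207} - 211} = \frac{250944 + 85863}{\frac{1}{1207} - 211} = \frac{336807}{- \frac{254676}{1207}} = 336807 \left(- \frac{1207}{254676}\right) = - \frac{135508683}{84892}$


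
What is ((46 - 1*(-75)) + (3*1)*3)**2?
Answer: 16900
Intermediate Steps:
((46 - 1*(-75)) + (3*1)*3)**2 = ((46 + 75) + 3*3)**2 = (121 + 9)**2 = 130**2 = 16900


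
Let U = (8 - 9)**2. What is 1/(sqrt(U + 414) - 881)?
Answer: -881/775746 - sqrt(415)/775746 ≈ -0.0011619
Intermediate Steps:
U = 1 (U = (-1)**2 = 1)
1/(sqrt(U + 414) - 881) = 1/(sqrt(1 + 414) - 881) = 1/(sqrt(415) - 881) = 1/(-881 + sqrt(415))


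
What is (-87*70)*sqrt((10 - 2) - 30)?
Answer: -6090*I*sqrt(22) ≈ -28565.0*I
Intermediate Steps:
(-87*70)*sqrt((10 - 2) - 30) = -6090*sqrt(8 - 30) = -6090*I*sqrt(22)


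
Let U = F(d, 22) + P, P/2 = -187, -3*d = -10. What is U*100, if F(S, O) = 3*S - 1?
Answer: -36500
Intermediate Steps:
d = 10/3 (d = -⅓*(-10) = 10/3 ≈ 3.3333)
P = -374 (P = 2*(-187) = -374)
F(S, O) = -1 + 3*S
U = -365 (U = (-1 + 3*(10/3)) - 374 = (-1 + 10) - 374 = 9 - 374 = -365)
U*100 = -365*100 = -36500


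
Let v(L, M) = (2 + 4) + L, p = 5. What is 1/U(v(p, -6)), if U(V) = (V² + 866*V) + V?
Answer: 1/9658 ≈ 0.00010354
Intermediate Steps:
v(L, M) = 6 + L
U(V) = V² + 867*V
1/U(v(p, -6)) = 1/((6 + 5)*(867 + (6 + 5))) = 1/(11*(867 + 11)) = 1/(11*878) = 1/9658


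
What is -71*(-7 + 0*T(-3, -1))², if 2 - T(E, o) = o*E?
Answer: -3479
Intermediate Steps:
T(E, o) = 2 - E*o (T(E, o) = 2 - o*E = 2 - E*o)
-71*(-7 + 0*T(-3, -1))² = -71*(-7 + 0*(2 - 1*(-3)*(-1)))² = -71*(-7 + 0*(2 - 3))² = -71*(-7 + 0*(-1))² = -71*(-7 + 0)² = -71*(-7)² = -71*49 = -3479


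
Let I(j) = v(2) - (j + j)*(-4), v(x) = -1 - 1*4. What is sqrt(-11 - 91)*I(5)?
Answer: 35*I*sqrt(102) ≈ 353.48*I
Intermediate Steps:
v(x) = -5 (v(x) = -1 - 4 = -5)
I(j) = -5 + 8*j (I(j) = -5 - (j + j)*(-4) = -5 - 2*j*(-4) = -5 - (-8)*j = -5 + 8*j)
sqrt(-11 - 91)*I(5) = sqrt(-11 - 91)*(-5 + 8*5) = sqrt(-102)*(-5 + 40) = (I*sqrt(102))*35 = 35*I*sqrt(102)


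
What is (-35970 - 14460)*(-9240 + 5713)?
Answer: 177866610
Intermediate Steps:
(-35970 - 14460)*(-9240 + 5713) = -50430*(-3527) = 177866610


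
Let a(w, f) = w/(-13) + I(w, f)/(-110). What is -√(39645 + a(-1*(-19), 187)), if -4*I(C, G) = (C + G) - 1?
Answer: -√12970883926/572 ≈ -199.11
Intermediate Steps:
I(C, G) = ¼ - C/4 - G/4 (I(C, G) = -((C + G) - 1)/4 = -(-1 + C + G)/4 = ¼ - C/4 - G/4)
a(w, f) = -1/440 - 427*w/5720 + f/440 (a(w, f) = w/(-13) + (¼ - w/4 - f/4)/(-110) = w*(-1/13) + (¼ - f/4 - w/4)*(-1/110) = -w/13 + (-1/440 + f/440 + w/440) = -1/440 - 427*w/5720 + f/440)
-√(39645 + a(-1*(-19), 187)) = -√(39645 + (-1/440 - (-427)*(-19)/5720 + (1/440)*187)) = -√(39645 + (-1/440 - 427/5720*19 + 17/40)) = -√(39645 + (-1/440 - 8113/5720 + 17/40)) = -√(39645 - 1139/1144) = -√(45352741/1144) = -√12970883926/572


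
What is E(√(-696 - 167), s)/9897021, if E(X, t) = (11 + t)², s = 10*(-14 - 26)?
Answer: 151321/9897021 ≈ 0.015290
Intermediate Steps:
s = -400 (s = 10*(-40) = -400)
E(√(-696 - 167), s)/9897021 = (11 - 400)²/9897021 = (-389)²*(1/9897021) = 151321*(1/9897021) = 151321/9897021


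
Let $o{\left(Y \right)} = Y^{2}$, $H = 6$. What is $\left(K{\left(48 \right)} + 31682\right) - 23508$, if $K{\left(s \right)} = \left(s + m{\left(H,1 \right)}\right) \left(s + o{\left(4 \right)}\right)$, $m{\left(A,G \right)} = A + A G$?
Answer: $12014$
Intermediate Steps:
$K{\left(s \right)} = \left(12 + s\right) \left(16 + s\right)$ ($K{\left(s \right)} = \left(s + 6 \left(1 + 1\right)\right) \left(s + 4^{2}\right) = \left(s + 6 \cdot 2\right) \left(s + 16\right) = \left(s + 12\right) \left(16 + s\right) = \left(12 + s\right) \left(16 + s\right)$)
$\left(K{\left(48 \right)} + 31682\right) - 23508 = \left(\left(192 + 48^{2} + 28 \cdot 48\right) + 31682\right) - 23508 = \left(\left(192 + 2304 + 1344\right) + 31682\right) - 23508 = \left(3840 + 31682\right) - 23508 = 35522 - 23508 = 12014$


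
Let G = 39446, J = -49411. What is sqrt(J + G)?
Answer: I*sqrt(9965) ≈ 99.825*I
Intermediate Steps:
sqrt(J + G) = sqrt(-49411 + 39446) = sqrt(-9965) = I*sqrt(9965)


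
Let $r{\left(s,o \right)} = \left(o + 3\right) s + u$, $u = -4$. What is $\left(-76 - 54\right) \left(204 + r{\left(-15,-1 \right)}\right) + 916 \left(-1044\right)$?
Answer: $-978404$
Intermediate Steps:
$r{\left(s,o \right)} = -4 + s \left(3 + o\right)$ ($r{\left(s,o \right)} = \left(o + 3\right) s - 4 = \left(3 + o\right) s - 4 = s \left(3 + o\right) - 4 = -4 + s \left(3 + o\right)$)
$\left(-76 - 54\right) \left(204 + r{\left(-15,-1 \right)}\right) + 916 \left(-1044\right) = \left(-76 - 54\right) \left(204 - 34\right) + 916 \left(-1044\right) = - 130 \left(204 - 34\right) - 956304 = \left(-130\right) 170 - 956304 = -22100 - 956304 = -978404$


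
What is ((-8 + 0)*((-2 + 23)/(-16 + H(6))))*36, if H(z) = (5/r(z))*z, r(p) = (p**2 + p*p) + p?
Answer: 11232/29 ≈ 387.31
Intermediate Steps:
r(p) = p + 2*p**2 (r(p) = (p**2 + p**2) + p = 2*p**2 + p = p + 2*p**2)
H(z) = 5/(1 + 2*z) (H(z) = (5/((z*(1 + 2*z))))*z = (5*(1/(z*(1 + 2*z))))*z = (5/(z*(1 + 2*z)))*z = 5/(1 + 2*z))
((-8 + 0)*((-2 + 23)/(-16 + H(6))))*36 = ((-8 + 0)*((-2 + 23)/(-16 + 5/(1 + 2*6))))*36 = -168/(-16 + 5/(1 + 12))*36 = -168/(-16 + 5/13)*36 = -168/(-203/13)*36 = -168*(-13)/203*36 = -8*(-39/29)*36 = (312/29)*36 = 11232/29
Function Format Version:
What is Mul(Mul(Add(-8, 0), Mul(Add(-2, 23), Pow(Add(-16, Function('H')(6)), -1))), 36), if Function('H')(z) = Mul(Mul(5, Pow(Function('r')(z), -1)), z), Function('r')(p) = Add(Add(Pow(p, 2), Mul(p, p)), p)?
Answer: Rational(11232, 29) ≈ 387.31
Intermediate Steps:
Function('r')(p) = Add(p, Mul(2, Pow(p, 2))) (Function('r')(p) = Add(Add(Pow(p, 2), Pow(p, 2)), p) = Add(Mul(2, Pow(p, 2)), p) = Add(p, Mul(2, Pow(p, 2))))
Function('H')(z) = Mul(5, Pow(Add(1, Mul(2, z)), -1)) (Function('H')(z) = Mul(Mul(5, Pow(Mul(z, Add(1, Mul(2, z))), -1)), z) = Mul(Mul(5, Mul(Pow(z, -1), Pow(Add(1, Mul(2, z)), -1))), z) = Mul(Mul(5, Pow(z, -1), Pow(Add(1, Mul(2, z)), -1)), z) = Mul(5, Pow(Add(1, Mul(2, z)), -1)))
Mul(Mul(Add(-8, 0), Mul(Add(-2, 23), Pow(Add(-16, Function('H')(6)), -1))), 36) = Mul(Mul(Add(-8, 0), Mul(Add(-2, 23), Pow(Add(-16, Mul(5, Pow(Add(1, Mul(2, 6)), -1))), -1))), 36) = Mul(Mul(-8, Mul(21, Pow(Add(-16, Mul(5, Pow(Add(1, 12), -1))), -1))), 36) = Mul(Mul(-8, Mul(21, Pow(Add(-16, Mul(5, Pow(13, -1))), -1))), 36) = Mul(Mul(-8, Mul(21, Pow(Add(-16, Mul(5, Rational(1, 13))), -1))), 36) = Mul(Mul(-8, Mul(21, Pow(Add(-16, Rational(5, 13)), -1))), 36) = Mul(Mul(-8, Mul(21, Pow(Rational(-203, 13), -1))), 36) = Mul(Mul(-8, Mul(21, Rational(-13, 203))), 36) = Mul(Mul(-8, Rational(-39, 29)), 36) = Mul(Rational(312, 29), 36) = Rational(11232, 29)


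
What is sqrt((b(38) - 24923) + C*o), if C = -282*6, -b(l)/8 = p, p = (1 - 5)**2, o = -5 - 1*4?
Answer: I*sqrt(9823) ≈ 99.111*I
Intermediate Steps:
o = -9 (o = -5 - 4 = -9)
p = 16 (p = (-4)**2 = 16)
b(l) = -128 (b(l) = -8*16 = -128)
C = -1692
sqrt((b(38) - 24923) + C*o) = sqrt((-128 - 24923) - 1692*(-9)) = sqrt(-25051 + 15228) = sqrt(-9823) = I*sqrt(9823)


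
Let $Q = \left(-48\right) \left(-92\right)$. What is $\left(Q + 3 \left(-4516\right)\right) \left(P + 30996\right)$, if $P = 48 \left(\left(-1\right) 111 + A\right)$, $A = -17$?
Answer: $-226948464$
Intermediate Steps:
$P = -6144$ ($P = 48 \left(\left(-1\right) 111 - 17\right) = 48 \left(-111 - 17\right) = 48 \left(-128\right) = -6144$)
$Q = 4416$
$\left(Q + 3 \left(-4516\right)\right) \left(P + 30996\right) = \left(4416 + 3 \left(-4516\right)\right) \left(-6144 + 30996\right) = \left(4416 - 13548\right) 24852 = \left(-9132\right) 24852 = -226948464$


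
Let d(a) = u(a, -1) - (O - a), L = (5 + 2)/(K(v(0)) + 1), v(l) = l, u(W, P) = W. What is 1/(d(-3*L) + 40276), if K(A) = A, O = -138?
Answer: 1/40372 ≈ 2.4770e-5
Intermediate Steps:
L = 7 (L = (5 + 2)/(0 + 1) = 7/1 = 7*1 = 7)
d(a) = 138 + 2*a (d(a) = a - (-138 - a) = a + (138 + a) = 138 + 2*a)
1/(d(-3*L) + 40276) = 1/((138 + 2*(-3*7)) + 40276) = 1/((138 + 2*(-21)) + 40276) = 1/((138 - 42) + 40276) = 1/(96 + 40276) = 1/40372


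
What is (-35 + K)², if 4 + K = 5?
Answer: 1156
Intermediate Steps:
K = 1 (K = -4 + 5 = 1)
(-35 + K)² = (-35 + 1)² = (-34)² = 1156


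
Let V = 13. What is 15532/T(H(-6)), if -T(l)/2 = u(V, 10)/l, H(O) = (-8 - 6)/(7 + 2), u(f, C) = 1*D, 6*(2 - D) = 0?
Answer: 54362/9 ≈ 6040.2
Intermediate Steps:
D = 2 (D = 2 - ⅙*0 = 2 + 0 = 2)
u(f, C) = 2 (u(f, C) = 1*2 = 2)
H(O) = -14/9
T(l) = -4/l
15532/T(H(-6)) = 15532/((-4/(-14/9))) = 15532/((-4*(-9/14))) = 15532/(18/7) = 15532*(7/18) = 54362/9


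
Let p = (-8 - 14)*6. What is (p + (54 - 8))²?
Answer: 7396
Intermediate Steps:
p = -132 (p = -22*6 = -132)
(p + (54 - 8))² = (-132 + (54 - 8))² = (-132 + 46)² = (-86)² = 7396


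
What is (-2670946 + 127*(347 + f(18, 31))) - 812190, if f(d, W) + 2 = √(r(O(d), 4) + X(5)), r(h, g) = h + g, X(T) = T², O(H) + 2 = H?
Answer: -3439321 + 381*√5 ≈ -3.4385e+6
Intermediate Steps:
O(H) = -2 + H
r(h, g) = g + h
f(d, W) = -2 + √(27 + d) (f(d, W) = -2 + √((4 + (-2 + d)) + 5²) = -2 + √((2 + d) + 25) = -2 + √(27 + d))
(-2670946 + 127*(347 + f(18, 31))) - 812190 = (-2670946 + 127*(347 + (-2 + √(27 + 18)))) - 812190 = (-2670946 + 127*(347 + (-2 + √45))) - 812190 = (-2670946 + 127*(347 + (-2 + 3*√5))) - 812190 = (-2670946 + 127*(345 + 3*√5)) - 812190 = (-2670946 + (43815 + 381*√5)) - 812190 = (-2627131 + 381*√5) - 812190 = -3439321 + 381*√5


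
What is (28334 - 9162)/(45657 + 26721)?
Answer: 9586/36189 ≈ 0.26489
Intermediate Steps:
(28334 - 9162)/(45657 + 26721) = 19172/72378 = 19172*(1/72378) = 9586/36189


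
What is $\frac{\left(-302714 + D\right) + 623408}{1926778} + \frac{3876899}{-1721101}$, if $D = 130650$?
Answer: $- \frac{3346557545839}{1658089771289} \approx -2.0183$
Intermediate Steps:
$\frac{\left(-302714 + D\right) + 623408}{1926778} + \frac{3876899}{-1721101} = \frac{\left(-302714 + 130650\right) + 623408}{1926778} + \frac{3876899}{-1721101} = \left(-172064 + 623408\right) \frac{1}{1926778} + 3876899 \left(- \frac{1}{1721101}\right) = 451344 \cdot \frac{1}{1926778} - \frac{3876899}{1721101} = \frac{225672}{963389} - \frac{3876899}{1721101} = - \frac{3346557545839}{1658089771289}$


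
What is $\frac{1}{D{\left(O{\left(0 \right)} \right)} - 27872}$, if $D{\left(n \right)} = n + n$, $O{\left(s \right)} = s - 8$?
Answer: $- \frac{1}{27888} \approx -3.5858 \cdot 10^{-5}$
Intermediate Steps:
$O{\left(s \right)} = -8 + s$
$D{\left(n \right)} = 2 n$
$\frac{1}{D{\left(O{\left(0 \right)} \right)} - 27872} = \frac{1}{2 \left(-8 + 0\right) - 27872} = \frac{1}{2 \left(-8\right) - 27872} = \frac{1}{-16 - 27872} = \frac{1}{-27888} = - \frac{1}{27888}$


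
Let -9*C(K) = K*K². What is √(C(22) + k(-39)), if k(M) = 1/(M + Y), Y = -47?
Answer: I*√78753382/258 ≈ 34.397*I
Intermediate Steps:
C(K) = -K³/9 (C(K) = -K*K²/9 = -K³/9)
k(M) = 1/(-47 + M) (k(M) = 1/(M - 47) = 1/(-47 + M))
√(C(22) + k(-39)) = √(-⅑*22³ + 1/(-47 - 39)) = √(-⅑*10648 + 1/(-86)) = √(-10648/9 - 1/86) = √(-915737/774) = I*√78753382/258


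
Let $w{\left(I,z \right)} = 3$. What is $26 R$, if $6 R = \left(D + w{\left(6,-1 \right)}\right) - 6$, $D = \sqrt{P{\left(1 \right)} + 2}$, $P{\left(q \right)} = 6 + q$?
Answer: $0$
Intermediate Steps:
$D = 3$ ($D = \sqrt{\left(6 + 1\right) + 2} = \sqrt{7 + 2} = \sqrt{9} = 3$)
$R = 0$ ($R = \frac{\left(3 + 3\right) - 6}{6} = \frac{6 - 6}{6} = \frac{1}{6} \cdot 0 = 0$)
$26 R = 26 \cdot 0 = 0$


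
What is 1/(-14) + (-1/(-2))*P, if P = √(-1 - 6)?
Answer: -1/14 + I*√7/2 ≈ -0.071429 + 1.3229*I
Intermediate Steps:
P = I*√7 (P = √(-7) = I*√7 ≈ 2.6458*I)
1/(-14) + (-1/(-2))*P = 1/(-14) + (-1/(-2))*(I*√7) = -1/14 + (-1*(-½))*(I*√7) = -1/14 + (I*√7)/2 = -1/14 + I*√7/2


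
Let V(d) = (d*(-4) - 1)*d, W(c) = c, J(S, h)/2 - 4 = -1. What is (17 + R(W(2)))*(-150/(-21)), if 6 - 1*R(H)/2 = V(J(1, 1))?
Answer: 2350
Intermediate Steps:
J(S, h) = 6 (J(S, h) = 8 + 2*(-1) = 8 - 2 = 6)
V(d) = d*(-1 - 4*d) (V(d) = (-4*d - 1)*d = (-1 - 4*d)*d = d*(-1 - 4*d))
R(H) = 312 (R(H) = 12 - (-2)*6*(1 + 4*6) = 12 - (-2)*6*(1 + 24) = 12 - (-2)*6*25 = 12 - 2*(-150) = 12 + 300 = 312)
(17 + R(W(2)))*(-150/(-21)) = (17 + 312)*(-150/(-21)) = 329*(-150*(-1/21)) = 329*(50/7) = 2350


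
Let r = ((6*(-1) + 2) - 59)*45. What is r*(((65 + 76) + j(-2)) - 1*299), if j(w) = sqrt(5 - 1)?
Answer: 442260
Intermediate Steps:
j(w) = 2 (j(w) = sqrt(4) = 2)
r = -2835 (r = ((-6 + 2) - 59)*45 = (-4 - 59)*45 = -63*45 = -2835)
r*(((65 + 76) + j(-2)) - 1*299) = -2835*(((65 + 76) + 2) - 1*299) = -2835*((141 + 2) - 299) = -2835*(143 - 299) = -2835*(-156) = 442260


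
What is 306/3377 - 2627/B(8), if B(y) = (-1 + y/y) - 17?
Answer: 8876581/57409 ≈ 154.62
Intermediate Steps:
B(y) = -17 (B(y) = (-1 + 1) - 17 = 0 - 17 = -17)
306/3377 - 2627/B(8) = 306/3377 - 2627/(-17) = 306*(1/3377) - 2627*(-1/17) = 306/3377 + 2627/17 = 8876581/57409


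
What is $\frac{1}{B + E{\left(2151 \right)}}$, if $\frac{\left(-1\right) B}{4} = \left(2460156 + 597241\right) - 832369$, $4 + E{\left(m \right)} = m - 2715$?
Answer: $- \frac{1}{8900680} \approx -1.1235 \cdot 10^{-7}$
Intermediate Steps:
$E{\left(m \right)} = -2719 + m$ ($E{\left(m \right)} = -4 + \left(m - 2715\right) = -4 + \left(-2715 + m\right) = -2719 + m$)
$B = -8900112$ ($B = - 4 \left(\left(2460156 + 597241\right) - 832369\right) = - 4 \left(3057397 - 832369\right) = \left(-4\right) 2225028 = -8900112$)
$\frac{1}{B + E{\left(2151 \right)}} = \frac{1}{-8900112 + \left(-2719 + 2151\right)} = \frac{1}{-8900112 - 568} = \frac{1}{-8900680} = - \frac{1}{8900680}$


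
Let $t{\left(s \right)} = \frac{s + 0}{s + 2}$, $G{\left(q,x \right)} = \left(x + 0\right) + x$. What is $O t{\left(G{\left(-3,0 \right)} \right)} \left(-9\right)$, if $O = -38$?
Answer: $0$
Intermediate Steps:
$G{\left(q,x \right)} = 2 x$ ($G{\left(q,x \right)} = x + x = 2 x$)
$t{\left(s \right)} = \frac{s}{2 + s}$
$O t{\left(G{\left(-3,0 \right)} \right)} \left(-9\right) = - 38 \frac{2 \cdot 0}{2 + 2 \cdot 0} \left(-9\right) = - 38 \frac{0}{2 + 0} \left(-9\right) = - 38 \cdot \frac{0}{2} \left(-9\right) = - 38 \cdot 0 \cdot \frac{1}{2} \left(-9\right) = \left(-38\right) 0 \left(-9\right) = 0 \left(-9\right) = 0$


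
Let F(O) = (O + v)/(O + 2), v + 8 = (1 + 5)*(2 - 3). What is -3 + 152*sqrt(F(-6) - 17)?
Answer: -3 + 304*I*sqrt(3) ≈ -3.0 + 526.54*I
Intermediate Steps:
v = -14 (v = -8 + (1 + 5)*(2 - 3) = -8 + 6*(-1) = -8 - 6 = -14)
F(O) = (-14 + O)/(2 + O) (F(O) = (O - 14)/(O + 2) = (-14 + O)/(2 + O))
-3 + 152*sqrt(F(-6) - 17) = -3 + 152*sqrt((-14 - 6)/(2 - 6) - 17) = -3 + 152*sqrt(-20/(-4) - 17) = -3 + 152*sqrt(-1/4*(-20) - 17) = -3 + 152*sqrt(5 - 17) = -3 + 152*sqrt(-12) = -3 + 152*(2*I*sqrt(3)) = -3 + 304*I*sqrt(3)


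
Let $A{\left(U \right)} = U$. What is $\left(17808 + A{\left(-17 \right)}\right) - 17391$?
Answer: $400$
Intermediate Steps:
$\left(17808 + A{\left(-17 \right)}\right) - 17391 = \left(17808 - 17\right) - 17391 = 17791 - 17391 = 400$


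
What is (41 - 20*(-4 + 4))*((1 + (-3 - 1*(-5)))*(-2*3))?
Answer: -738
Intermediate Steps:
(41 - 20*(-4 + 4))*((1 + (-3 - 1*(-5)))*(-2*3)) = (41 - 20*0)*((1 + (-3 + 5))*(-6)) = (41 - 5*0)*((1 + 2)*(-6)) = (41 + 0)*(3*(-6)) = 41*(-18) = -738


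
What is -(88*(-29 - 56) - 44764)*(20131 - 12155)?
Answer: 416698144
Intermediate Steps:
-(88*(-29 - 56) - 44764)*(20131 - 12155) = -(88*(-85) - 44764)*7976 = -(-7480 - 44764)*7976 = -(-52244)*7976 = -1*(-416698144) = 416698144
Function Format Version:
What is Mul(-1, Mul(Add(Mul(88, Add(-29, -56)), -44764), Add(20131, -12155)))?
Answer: 416698144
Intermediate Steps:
Mul(-1, Mul(Add(Mul(88, Add(-29, -56)), -44764), Add(20131, -12155))) = Mul(-1, Mul(Add(Mul(88, -85), -44764), 7976)) = Mul(-1, Mul(Add(-7480, -44764), 7976)) = Mul(-1, Mul(-52244, 7976)) = Mul(-1, -416698144) = 416698144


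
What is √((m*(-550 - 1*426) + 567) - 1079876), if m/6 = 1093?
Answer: I*√7479917 ≈ 2734.9*I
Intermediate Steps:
m = 6558 (m = 6*1093 = 6558)
√((m*(-550 - 1*426) + 567) - 1079876) = √((6558*(-550 - 1*426) + 567) - 1079876) = √((6558*(-550 - 426) + 567) - 1079876) = √((6558*(-976) + 567) - 1079876) = √((-6400608 + 567) - 1079876) = √(-6400041 - 1079876) = √(-7479917) = I*√7479917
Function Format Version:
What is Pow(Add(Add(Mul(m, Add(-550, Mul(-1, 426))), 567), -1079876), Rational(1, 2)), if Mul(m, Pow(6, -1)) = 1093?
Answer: Mul(I, Pow(7479917, Rational(1, 2))) ≈ Mul(2734.9, I)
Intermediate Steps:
m = 6558 (m = Mul(6, 1093) = 6558)
Pow(Add(Add(Mul(m, Add(-550, Mul(-1, 426))), 567), -1079876), Rational(1, 2)) = Pow(Add(Add(Mul(6558, Add(-550, Mul(-1, 426))), 567), -1079876), Rational(1, 2)) = Pow(Add(Add(Mul(6558, Add(-550, -426)), 567), -1079876), Rational(1, 2)) = Pow(Add(Add(Mul(6558, -976), 567), -1079876), Rational(1, 2)) = Pow(Add(Add(-6400608, 567), -1079876), Rational(1, 2)) = Pow(Add(-6400041, -1079876), Rational(1, 2)) = Pow(-7479917, Rational(1, 2)) = Mul(I, Pow(7479917, Rational(1, 2)))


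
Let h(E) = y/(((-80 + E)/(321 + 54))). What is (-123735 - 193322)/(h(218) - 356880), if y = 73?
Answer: 14584622/16407355 ≈ 0.88891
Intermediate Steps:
h(E) = 73/(-16/75 + E/375) (h(E) = 73/(((-80 + E)/(321 + 54))) = 73/(((-80 + E)/375)) = 73/(((-80 + E)*(1/375))) = 73/(-16/75 + E/375))
(-123735 - 193322)/(h(218) - 356880) = (-123735 - 193322)/(27375/(-80 + 218) - 356880) = -317057/(27375/138 - 356880) = -317057/(27375*(1/138) - 356880) = -317057/(9125/46 - 356880) = -317057/(-16407355/46) = -317057*(-46/16407355) = 14584622/16407355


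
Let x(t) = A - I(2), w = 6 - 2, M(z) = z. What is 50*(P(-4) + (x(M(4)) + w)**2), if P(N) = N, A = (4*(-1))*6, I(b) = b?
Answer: 24000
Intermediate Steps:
A = -24 (A = -4*6 = -24)
w = 4
x(t) = -26 (x(t) = -24 - 1*2 = -24 - 2 = -26)
50*(P(-4) + (x(M(4)) + w)**2) = 50*(-4 + (-26 + 4)**2) = 50*(-4 + (-22)**2) = 50*(-4 + 484) = 50*480 = 24000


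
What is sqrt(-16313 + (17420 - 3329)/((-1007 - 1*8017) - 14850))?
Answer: 3*I*sqrt(114792868762)/7958 ≈ 127.72*I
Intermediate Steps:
sqrt(-16313 + (17420 - 3329)/((-1007 - 1*8017) - 14850)) = sqrt(-16313 + 14091/((-1007 - 8017) - 14850)) = sqrt(-16313 + 14091/(-9024 - 14850)) = sqrt(-16313 + 14091/(-23874)) = sqrt(-16313 + 14091*(-1/23874)) = sqrt(-16313 - 4697/7958) = sqrt(-129823551/7958) = 3*I*sqrt(114792868762)/7958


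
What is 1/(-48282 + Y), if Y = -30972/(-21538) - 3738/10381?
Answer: -179443/8663673498 ≈ -2.0712e-5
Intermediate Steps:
Y = 193428/179443 (Y = -30972*(-1/21538) - 3738*1/10381 = 174/121 - 534/1483 = 193428/179443 ≈ 1.0779)
1/(-48282 + Y) = 1/(-48282 + 193428/179443) = 1/(-8663673498/179443) = -179443/8663673498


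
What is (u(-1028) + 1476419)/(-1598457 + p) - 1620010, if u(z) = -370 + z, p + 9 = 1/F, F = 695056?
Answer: -1799870017689937126/1111023384095 ≈ -1.6200e+6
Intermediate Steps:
p = -6255503/695056 (p = -9 + 1/695056 = -6255503/695056 ≈ -9.0000)
(u(-1028) + 1476419)/(-1598457 + p) - 1620010 = ((-370 - 1028) + 1476419)/(-1598457 - 6255503/695056) - 1620010 = (-1398 + 1476419)/(-1111023384095/695056) - 1620010 = 1475021*(-695056/1111023384095) - 1620010 = -1025222196176/1111023384095 - 1620010 = -1799870017689937126/1111023384095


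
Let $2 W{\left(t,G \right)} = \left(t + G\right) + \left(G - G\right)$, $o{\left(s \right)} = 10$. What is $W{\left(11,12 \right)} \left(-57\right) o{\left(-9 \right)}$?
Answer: $-6555$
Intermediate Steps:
$W{\left(t,G \right)} = \frac{G}{2} + \frac{t}{2}$ ($W{\left(t,G \right)} = \frac{\left(t + G\right) + \left(G - G\right)}{2} = \frac{\left(G + t\right) + 0}{2} = \frac{G + t}{2} = \frac{G}{2} + \frac{t}{2}$)
$W{\left(11,12 \right)} \left(-57\right) o{\left(-9 \right)} = \left(\frac{1}{2} \cdot 12 + \frac{1}{2} \cdot 11\right) \left(-57\right) 10 = \left(6 + \frac{11}{2}\right) \left(-57\right) 10 = \frac{23}{2} \left(-57\right) 10 = \left(- \frac{1311}{2}\right) 10 = -6555$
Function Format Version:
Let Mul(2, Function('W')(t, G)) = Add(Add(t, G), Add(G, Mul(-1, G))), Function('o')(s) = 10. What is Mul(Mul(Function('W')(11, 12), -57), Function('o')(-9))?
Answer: -6555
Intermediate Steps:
Function('W')(t, G) = Add(Mul(Rational(1, 2), G), Mul(Rational(1, 2), t)) (Function('W')(t, G) = Mul(Rational(1, 2), Add(Add(t, G), Add(G, Mul(-1, G)))) = Mul(Rational(1, 2), Add(Add(G, t), 0)) = Mul(Rational(1, 2), Add(G, t)) = Add(Mul(Rational(1, 2), G), Mul(Rational(1, 2), t)))
Mul(Mul(Function('W')(11, 12), -57), Function('o')(-9)) = Mul(Mul(Add(Mul(Rational(1, 2), 12), Mul(Rational(1, 2), 11)), -57), 10) = Mul(Mul(Add(6, Rational(11, 2)), -57), 10) = Mul(Mul(Rational(23, 2), -57), 10) = Mul(Rational(-1311, 2), 10) = -6555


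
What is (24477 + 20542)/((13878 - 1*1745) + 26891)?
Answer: 45019/39024 ≈ 1.1536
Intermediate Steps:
(24477 + 20542)/((13878 - 1*1745) + 26891) = 45019/((13878 - 1745) + 26891) = 45019/(12133 + 26891) = 45019/39024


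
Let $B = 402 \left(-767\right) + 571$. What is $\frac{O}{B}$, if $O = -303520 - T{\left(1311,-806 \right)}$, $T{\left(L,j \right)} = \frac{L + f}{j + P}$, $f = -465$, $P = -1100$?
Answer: $\frac{289254137}{293298139} \approx 0.98621$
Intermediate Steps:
$T{\left(L,j \right)} = \frac{-465 + L}{-1100 + j}$ ($T{\left(L,j \right)} = \frac{L - 465}{j - 1100} = \frac{-465 + L}{-1100 + j}$)
$O = - \frac{289254137}{953}$ ($O = -303520 - \frac{-465 + 1311}{-1100 - 806} = -303520 - \frac{1}{-1906} \cdot 846 = -303520 - \left(- \frac{1}{1906}\right) 846 = -303520 - - \frac{423}{953} = -303520 + \frac{423}{953} = - \frac{289254137}{953} \approx -3.0352 \cdot 10^{5}$)
$B = -307763$ ($B = -308334 + 571 = -307763$)
$\frac{O}{B} = - \frac{289254137}{953 \left(-307763\right)} = \left(- \frac{289254137}{953}\right) \left(- \frac{1}{307763}\right) = \frac{289254137}{293298139}$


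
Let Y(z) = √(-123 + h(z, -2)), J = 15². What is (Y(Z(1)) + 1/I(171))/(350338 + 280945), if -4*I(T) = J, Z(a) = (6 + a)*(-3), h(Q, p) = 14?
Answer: -4/142038675 + I*√109/631283 ≈ -2.8161e-8 + 1.6538e-5*I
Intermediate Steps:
Z(a) = -18 - 3*a
J = 225
I(T) = -225/4 (I(T) = -¼*225 = -225/4)
Y(z) = I*√109 (Y(z) = √(-123 + 14) = √(-109) = I*√109)
(Y(Z(1)) + 1/I(171))/(350338 + 280945) = (I*√109 + 1/(-225/4))/(350338 + 280945) = (I*√109 - 4/225)/631283 = (-4/225 + I*√109)*(1/631283) = -4/142038675 + I*√109/631283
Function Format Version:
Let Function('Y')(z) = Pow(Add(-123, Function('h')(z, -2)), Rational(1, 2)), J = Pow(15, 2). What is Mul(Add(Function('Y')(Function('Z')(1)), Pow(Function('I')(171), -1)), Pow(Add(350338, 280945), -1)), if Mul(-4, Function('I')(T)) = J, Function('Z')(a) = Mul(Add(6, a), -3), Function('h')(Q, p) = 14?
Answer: Add(Rational(-4, 142038675), Mul(Rational(1, 631283), I, Pow(109, Rational(1, 2)))) ≈ Add(-2.8161e-8, Mul(1.6538e-5, I))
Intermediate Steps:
Function('Z')(a) = Add(-18, Mul(-3, a))
J = 225
Function('I')(T) = Rational(-225, 4) (Function('I')(T) = Mul(Rational(-1, 4), 225) = Rational(-225, 4))
Function('Y')(z) = Mul(I, Pow(109, Rational(1, 2))) (Function('Y')(z) = Pow(Add(-123, 14), Rational(1, 2)) = Pow(-109, Rational(1, 2)) = Mul(I, Pow(109, Rational(1, 2))))
Mul(Add(Function('Y')(Function('Z')(1)), Pow(Function('I')(171), -1)), Pow(Add(350338, 280945), -1)) = Mul(Add(Mul(I, Pow(109, Rational(1, 2))), Pow(Rational(-225, 4), -1)), Pow(Add(350338, 280945), -1)) = Mul(Add(Mul(I, Pow(109, Rational(1, 2))), Rational(-4, 225)), Pow(631283, -1)) = Mul(Add(Rational(-4, 225), Mul(I, Pow(109, Rational(1, 2)))), Rational(1, 631283)) = Add(Rational(-4, 142038675), Mul(Rational(1, 631283), I, Pow(109, Rational(1, 2))))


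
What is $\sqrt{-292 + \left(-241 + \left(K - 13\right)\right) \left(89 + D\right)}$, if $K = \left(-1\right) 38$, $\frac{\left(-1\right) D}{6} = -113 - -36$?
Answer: $4 i \sqrt{10074} \approx 401.48 i$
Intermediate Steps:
$D = 462$ ($D = - 6 \left(-113 - -36\right) = - 6 \left(-113 + 36\right) = \left(-6\right) \left(-77\right) = 462$)
$K = -38$
$\sqrt{-292 + \left(-241 + \left(K - 13\right)\right) \left(89 + D\right)} = \sqrt{-292 + \left(-241 - 51\right) \left(89 + 462\right)} = \sqrt{-292 + \left(-241 - 51\right) 551} = \sqrt{-292 - 160892} = \sqrt{-161184} = 4 i \sqrt{10074}$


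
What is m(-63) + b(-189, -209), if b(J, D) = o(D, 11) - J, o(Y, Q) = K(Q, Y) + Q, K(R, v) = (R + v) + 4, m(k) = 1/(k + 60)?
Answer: 17/3 ≈ 5.6667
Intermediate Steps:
m(k) = 1/(60 + k)
K(R, v) = 4 + R + v
o(Y, Q) = 4 + Y + 2*Q (o(Y, Q) = (4 + Q + Y) + Q = 4 + Y + 2*Q)
b(J, D) = 26 + D - J (b(J, D) = (4 + D + 2*11) - J = (4 + D + 22) - J = (26 + D) - J = 26 + D - J)
m(-63) + b(-189, -209) = 1/(60 - 63) + (26 - 209 - 1*(-189)) = 1/(-3) + (26 - 209 + 189) = -1/3 + 6 = 17/3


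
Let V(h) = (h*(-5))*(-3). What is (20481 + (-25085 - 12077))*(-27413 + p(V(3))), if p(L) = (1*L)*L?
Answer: 423497228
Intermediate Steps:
V(h) = 15*h (V(h) = -5*h*(-3) = 15*h)
p(L) = L² (p(L) = L*L = L²)
(20481 + (-25085 - 12077))*(-27413 + p(V(3))) = (20481 + (-25085 - 12077))*(-27413 + (15*3)²) = (20481 - 37162)*(-27413 + 45²) = -16681*(-27413 + 2025) = -16681*(-25388) = 423497228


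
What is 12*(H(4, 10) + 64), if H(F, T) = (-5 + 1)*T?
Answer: 288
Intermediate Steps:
H(F, T) = -4*T
12*(H(4, 10) + 64) = 12*(-4*10 + 64) = 12*(-40 + 64) = 12*24 = 288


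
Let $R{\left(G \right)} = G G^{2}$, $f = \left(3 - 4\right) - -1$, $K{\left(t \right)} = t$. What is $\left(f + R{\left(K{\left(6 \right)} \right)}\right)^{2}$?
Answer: $46656$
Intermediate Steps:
$f = 0$ ($f = \left(3 - 4\right) + 1 = -1 + 1 = 0$)
$R{\left(G \right)} = G^{3}$
$\left(f + R{\left(K{\left(6 \right)} \right)}\right)^{2} = \left(0 + 6^{3}\right)^{2} = \left(0 + 216\right)^{2} = 216^{2} = 46656$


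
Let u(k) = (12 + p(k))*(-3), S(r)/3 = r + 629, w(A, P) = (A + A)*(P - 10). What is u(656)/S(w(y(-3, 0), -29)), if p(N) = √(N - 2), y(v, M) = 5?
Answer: -12/239 - √654/239 ≈ -0.15721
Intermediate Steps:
w(A, P) = 2*A*(-10 + P) (w(A, P) = (2*A)*(-10 + P) = 2*A*(-10 + P))
p(N) = √(-2 + N)
S(r) = 1887 + 3*r (S(r) = 3*(r + 629) = 3*(629 + r) = 1887 + 3*r)
u(k) = -36 - 3*√(-2 + k) (u(k) = (12 + √(-2 + k))*(-3) = -36 - 3*√(-2 + k))
u(656)/S(w(y(-3, 0), -29)) = (-36 - 3*√(-2 + 656))/(1887 + 3*(2*5*(-10 - 29))) = (-36 - 3*√654)/(1887 + 3*(2*5*(-39))) = (-36 - 3*√654)/(1887 + 3*(-390)) = (-36 - 3*√654)/(1887 - 1170) = (-36 - 3*√654)/717 = (-36 - 3*√654)*(1/717) = -12/239 - √654/239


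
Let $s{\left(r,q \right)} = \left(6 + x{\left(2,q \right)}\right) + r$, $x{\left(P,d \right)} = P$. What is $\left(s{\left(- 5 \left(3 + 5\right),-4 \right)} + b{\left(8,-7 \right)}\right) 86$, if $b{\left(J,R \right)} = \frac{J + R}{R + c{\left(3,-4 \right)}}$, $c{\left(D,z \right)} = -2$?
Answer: $- \frac{24854}{9} \approx -2761.6$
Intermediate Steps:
$b{\left(J,R \right)} = \frac{J + R}{-2 + R}$ ($b{\left(J,R \right)} = \frac{J + R}{R - 2} = \frac{J + R}{-2 + R}$)
$s{\left(r,q \right)} = 8 + r$ ($s{\left(r,q \right)} = \left(6 + 2\right) + r = 8 + r$)
$\left(s{\left(- 5 \left(3 + 5\right),-4 \right)} + b{\left(8,-7 \right)}\right) 86 = \left(\left(8 - 5 \left(3 + 5\right)\right) + \frac{8 - 7}{-2 - 7}\right) 86 = \left(\left(8 - 40\right) + \frac{1}{-9} \cdot 1\right) 86 = \left(\left(8 - 40\right) - \frac{1}{9}\right) 86 = \left(-32 - \frac{1}{9}\right) 86 = \left(- \frac{289}{9}\right) 86 = - \frac{24854}{9}$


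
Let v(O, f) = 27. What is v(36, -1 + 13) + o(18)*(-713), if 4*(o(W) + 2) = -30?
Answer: 13601/2 ≈ 6800.5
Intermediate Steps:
o(W) = -19/2 (o(W) = -2 + (¼)*(-30) = -2 - 15/2 = -19/2)
v(36, -1 + 13) + o(18)*(-713) = 27 - 19/2*(-713) = 27 + 13547/2 = 13601/2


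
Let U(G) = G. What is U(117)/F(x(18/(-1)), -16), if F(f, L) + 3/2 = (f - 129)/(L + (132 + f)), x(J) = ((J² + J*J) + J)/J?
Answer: -18954/571 ≈ -33.194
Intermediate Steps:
x(J) = (J + 2*J²)/J (x(J) = ((J² + J²) + J)/J = (2*J² + J)/J = (J + 2*J²)/J)
F(f, L) = -3/2 + (-129 + f)/(132 + L + f) (F(f, L) = -3/2 + (f - 129)/(L + (132 + f)) = -3/2 + (-129 + f)/(132 + L + f))
U(117)/F(x(18/(-1)), -16) = 117/(((-654 - (1 + 2*(18/(-1))) - 3*(-16))/(2*(132 - 16 + (1 + 2*(18/(-1))))))) = 117/(((-654 - (1 + 2*(18*(-1))) + 48)/(2*(132 - 16 + (1 + 2*(18*(-1))))))) = 117/(((-654 - (1 + 2*(-18)) + 48)/(2*(132 - 16 + (1 + 2*(-18)))))) = 117/(((-654 - (1 - 36) + 48)/(2*(132 - 16 + (1 - 36))))) = 117/(((-654 - 1*(-35) + 48)/(2*(132 - 16 - 35)))) = 117/(((½)*(-654 + 35 + 48)/81)) = 117/(((½)*(1/81)*(-571))) = 117/(-571/162) = 117*(-162/571) = -18954/571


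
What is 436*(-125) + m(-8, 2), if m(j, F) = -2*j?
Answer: -54484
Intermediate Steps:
436*(-125) + m(-8, 2) = 436*(-125) - 2*(-8) = -54500 + 16 = -54484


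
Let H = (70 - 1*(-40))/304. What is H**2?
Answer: 3025/23104 ≈ 0.13093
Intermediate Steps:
H = 55/152 (H = (70 + 40)*(1/304) = 110*(1/304) = 55/152 ≈ 0.36184)
H**2 = (55/152)**2 = 3025/23104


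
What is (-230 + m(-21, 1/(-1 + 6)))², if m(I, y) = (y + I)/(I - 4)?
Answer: 820593316/15625 ≈ 52518.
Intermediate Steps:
m(I, y) = (I + y)/(-4 + I)
(-230 + m(-21, 1/(-1 + 6)))² = (-230 + (-21 + 1/(-1 + 6))/(-4 - 21))² = (-230 + (-21 + 1/5)/(-25))² = (-230 - (-21 + ⅕)/25)² = (-230 - 1/25*(-104/5))² = (-230 + 104/125)² = (-28646/125)² = 820593316/15625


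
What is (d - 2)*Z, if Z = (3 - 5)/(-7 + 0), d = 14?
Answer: 24/7 ≈ 3.4286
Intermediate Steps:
Z = 2/7 (Z = -2/(-7) = -2*(-1/7) = 2/7 ≈ 0.28571)
(d - 2)*Z = (14 - 2)*(2/7) = 12*(2/7) = 24/7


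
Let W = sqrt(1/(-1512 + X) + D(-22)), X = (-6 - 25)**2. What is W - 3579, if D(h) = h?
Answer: -3579 + 3*I*sqrt(742197)/551 ≈ -3579.0 + 4.6906*I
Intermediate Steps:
X = 961 (X = (-31)**2 = 961)
W = 3*I*sqrt(742197)/551 (W = sqrt(1/(-1512 + 961) - 22) = sqrt(1/(-551) - 22) = sqrt(-1/551 - 22) = sqrt(-12123/551) = 3*I*sqrt(742197)/551 ≈ 4.6906*I)
W - 3579 = 3*I*sqrt(742197)/551 - 3579 = -3579 + 3*I*sqrt(742197)/551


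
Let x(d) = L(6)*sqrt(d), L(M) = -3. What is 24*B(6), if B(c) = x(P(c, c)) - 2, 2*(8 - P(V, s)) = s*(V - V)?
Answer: -48 - 144*sqrt(2) ≈ -251.65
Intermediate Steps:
P(V, s) = 8 (P(V, s) = 8 - s*(V - V)/2 = 8 - s*0/2 = 8 - 1/2*0 = 8 + 0 = 8)
x(d) = -3*sqrt(d)
B(c) = -2 - 6*sqrt(2) (B(c) = -6*sqrt(2) - 2 = -2 - 6*sqrt(2))
24*B(6) = 24*(-2 - 6*sqrt(2)) = -48 - 144*sqrt(2)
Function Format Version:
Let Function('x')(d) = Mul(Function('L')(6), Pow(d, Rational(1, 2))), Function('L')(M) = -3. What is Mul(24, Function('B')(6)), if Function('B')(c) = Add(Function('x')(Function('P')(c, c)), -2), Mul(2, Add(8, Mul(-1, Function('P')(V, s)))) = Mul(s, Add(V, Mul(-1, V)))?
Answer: Add(-48, Mul(-144, Pow(2, Rational(1, 2)))) ≈ -251.65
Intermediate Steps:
Function('P')(V, s) = 8 (Function('P')(V, s) = Add(8, Mul(Rational(-1, 2), Mul(s, Add(V, Mul(-1, V))))) = Add(8, Mul(Rational(-1, 2), Mul(s, 0))) = Add(8, Mul(Rational(-1, 2), 0)) = Add(8, 0) = 8)
Function('x')(d) = Mul(-3, Pow(d, Rational(1, 2)))
Function('B')(c) = Add(-2, Mul(-6, Pow(2, Rational(1, 2)))) (Function('B')(c) = Add(Mul(-3, Pow(8, Rational(1, 2))), -2) = Add(Mul(-3, Mul(2, Pow(2, Rational(1, 2)))), -2) = Add(Mul(-6, Pow(2, Rational(1, 2))), -2) = Add(-2, Mul(-6, Pow(2, Rational(1, 2)))))
Mul(24, Function('B')(6)) = Mul(24, Add(-2, Mul(-6, Pow(2, Rational(1, 2))))) = Add(-48, Mul(-144, Pow(2, Rational(1, 2))))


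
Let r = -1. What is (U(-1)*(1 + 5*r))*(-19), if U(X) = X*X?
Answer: 76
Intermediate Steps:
U(X) = X²
(U(-1)*(1 + 5*r))*(-19) = ((-1)²*(1 + 5*(-1)))*(-19) = (1*(1 - 5))*(-19) = (1*(-4))*(-19) = -4*(-19) = 76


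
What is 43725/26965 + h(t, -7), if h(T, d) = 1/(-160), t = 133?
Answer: 1393807/862880 ≈ 1.6153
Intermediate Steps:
h(T, d) = -1/160
43725/26965 + h(t, -7) = 43725/26965 - 1/160 = 43725*(1/26965) - 1/160 = 8745/5393 - 1/160 = 1393807/862880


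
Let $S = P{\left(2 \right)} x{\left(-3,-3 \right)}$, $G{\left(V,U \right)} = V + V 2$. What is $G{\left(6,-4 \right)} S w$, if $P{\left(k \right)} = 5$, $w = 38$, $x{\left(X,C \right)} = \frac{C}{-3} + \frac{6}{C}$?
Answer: $-3420$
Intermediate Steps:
$G{\left(V,U \right)} = 3 V$ ($G{\left(V,U \right)} = V + 2 V = 3 V$)
$x{\left(X,C \right)} = \frac{6}{C} - \frac{C}{3}$ ($x{\left(X,C \right)} = C \left(- \frac{1}{3}\right) + \frac{6}{C} = - \frac{C}{3} + \frac{6}{C} = \frac{6}{C} - \frac{C}{3}$)
$S = -5$ ($S = 5 \left(\frac{6}{-3} - -1\right) = 5 \left(6 \left(- \frac{1}{3}\right) + 1\right) = 5 \left(-2 + 1\right) = 5 \left(-1\right) = -5$)
$G{\left(6,-4 \right)} S w = 3 \cdot 6 \left(-5\right) 38 = 18 \left(-5\right) 38 = \left(-90\right) 38 = -3420$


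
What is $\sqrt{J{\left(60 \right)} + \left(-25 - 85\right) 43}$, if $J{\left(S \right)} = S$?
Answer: $i \sqrt{4670} \approx 68.337 i$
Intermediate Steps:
$\sqrt{J{\left(60 \right)} + \left(-25 - 85\right) 43} = \sqrt{60 + \left(-25 - 85\right) 43} = \sqrt{60 - 4730} = \sqrt{-4670} = i \sqrt{4670}$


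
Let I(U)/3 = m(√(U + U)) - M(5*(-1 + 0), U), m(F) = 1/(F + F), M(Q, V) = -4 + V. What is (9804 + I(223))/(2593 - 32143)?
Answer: -3049/9850 - √446/8786200 ≈ -0.30955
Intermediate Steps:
m(F) = 1/(2*F)
I(U) = 12 - 3*U + 3*√2/(4*√U) (I(U) = 3*(1/(2*(√(U + U))) - (-4 + U)) = 3*(1/(2*(√(2*U))) + (4 - U)) = 3*(1/(2*((√2*√U))) + (4 - U)) = 3*((√2/(2*√U))/2 + (4 - U)) = 3*(√2/(4*√U) + (4 - U)) = 3*(4 - U + √2/(4*√U)) = 12 - 3*U + 3*√2/(4*√U))
(9804 + I(223))/(2593 - 32143) = (9804 + (12 - 3*223 + 3*√2/(4*√223)))/(2593 - 32143) = (9804 + (12 - 669 + 3*√2*(√223/223)/4))/(-29550) = (9804 + (12 - 669 + 3*√446/892))*(-1/29550) = (9804 + (-657 + 3*√446/892))*(-1/29550) = (9147 + 3*√446/892)*(-1/29550) = -3049/9850 - √446/8786200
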